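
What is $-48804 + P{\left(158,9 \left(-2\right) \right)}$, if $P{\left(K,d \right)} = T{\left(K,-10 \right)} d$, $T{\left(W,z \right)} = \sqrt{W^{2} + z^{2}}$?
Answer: $-48804 - 36 \sqrt{6266} \approx -51654.0$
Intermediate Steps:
$P{\left(K,d \right)} = d \sqrt{100 + K^{2}}$ ($P{\left(K,d \right)} = \sqrt{K^{2} + \left(-10\right)^{2}} d = \sqrt{K^{2} + 100} d = \sqrt{100 + K^{2}} d = d \sqrt{100 + K^{2}}$)
$-48804 + P{\left(158,9 \left(-2\right) \right)} = -48804 + 9 \left(-2\right) \sqrt{100 + 158^{2}} = -48804 - 18 \sqrt{100 + 24964} = -48804 - 18 \sqrt{25064} = -48804 - 18 \cdot 2 \sqrt{6266} = -48804 - 36 \sqrt{6266}$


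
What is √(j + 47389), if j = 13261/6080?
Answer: √27373146195/760 ≈ 217.70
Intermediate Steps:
j = 13261/6080 (j = 13261*(1/6080) = 13261/6080 ≈ 2.1811)
√(j + 47389) = √(13261/6080 + 47389) = √(288138381/6080) = √27373146195/760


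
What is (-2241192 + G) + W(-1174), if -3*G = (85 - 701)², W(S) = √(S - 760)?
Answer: -7103032/3 + I*√1934 ≈ -2.3677e+6 + 43.977*I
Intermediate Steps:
W(S) = √(-760 + S)
G = -379456/3 (G = -(85 - 701)²/3 = -⅓*(-616)² = -⅓*379456 = -379456/3 ≈ -1.2649e+5)
(-2241192 + G) + W(-1174) = (-2241192 - 379456/3) + √(-760 - 1174) = -7103032/3 + √(-1934) = -7103032/3 + I*√1934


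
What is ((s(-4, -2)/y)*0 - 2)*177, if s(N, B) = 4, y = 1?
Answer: -354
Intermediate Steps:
((s(-4, -2)/y)*0 - 2)*177 = ((4/1)*0 - 2)*177 = ((4*1)*0 - 2)*177 = (4*0 - 2)*177 = (0 - 2)*177 = -2*177 = -354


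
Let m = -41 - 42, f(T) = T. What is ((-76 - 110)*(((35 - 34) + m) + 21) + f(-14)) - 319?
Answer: 11013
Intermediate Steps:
m = -83
((-76 - 110)*(((35 - 34) + m) + 21) + f(-14)) - 319 = ((-76 - 110)*(((35 - 34) - 83) + 21) - 14) - 319 = (-186*((1 - 83) + 21) - 14) - 319 = (-186*(-82 + 21) - 14) - 319 = (-186*(-61) - 14) - 319 = (11346 - 14) - 319 = 11332 - 319 = 11013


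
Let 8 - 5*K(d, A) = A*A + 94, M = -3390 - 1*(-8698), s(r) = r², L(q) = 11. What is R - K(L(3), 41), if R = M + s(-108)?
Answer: 86627/5 ≈ 17325.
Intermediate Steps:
M = 5308 (M = -3390 + 8698 = 5308)
K(d, A) = -86/5 - A²/5 (K(d, A) = 8/5 - (A*A + 94)/5 = 8/5 - (A² + 94)/5 = 8/5 - (94 + A²)/5 = 8/5 + (-94/5 - A²/5) = -86/5 - A²/5)
R = 16972 (R = 5308 + (-108)² = 5308 + 11664 = 16972)
R - K(L(3), 41) = 16972 - (-86/5 - ⅕*41²) = 16972 - (-86/5 - ⅕*1681) = 16972 - (-86/5 - 1681/5) = 16972 - 1*(-1767/5) = 16972 + 1767/5 = 86627/5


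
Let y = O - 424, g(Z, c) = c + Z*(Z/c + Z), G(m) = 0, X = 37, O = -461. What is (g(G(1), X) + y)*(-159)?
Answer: 134832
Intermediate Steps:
g(Z, c) = c + Z*(Z + Z/c)
y = -885 (y = -461 - 424 = -885)
(g(G(1), X) + y)*(-159) = ((37 + 0**2 + 0**2/37) - 885)*(-159) = ((37 + 0 + 0*(1/37)) - 885)*(-159) = ((37 + 0 + 0) - 885)*(-159) = (37 - 885)*(-159) = -848*(-159) = 134832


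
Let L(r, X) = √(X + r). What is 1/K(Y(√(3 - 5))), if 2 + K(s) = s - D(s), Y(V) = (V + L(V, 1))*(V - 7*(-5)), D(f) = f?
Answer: -½ ≈ -0.50000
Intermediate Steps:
Y(V) = (35 + V)*(V + √(1 + V)) (Y(V) = (V + √(1 + V))*(V - 7*(-5)) = (V + √(1 + V))*(V + 35) = (V + √(1 + V))*(35 + V) = (35 + V)*(V + √(1 + V)))
K(s) = -2 (K(s) = -2 + (s - s) = -2 + 0 = -2)
1/K(Y(√(3 - 5))) = 1/(-2) = -½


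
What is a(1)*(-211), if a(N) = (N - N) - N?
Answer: 211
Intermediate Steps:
a(N) = -N (a(N) = 0 - N = -N)
a(1)*(-211) = -1*1*(-211) = -1*(-211) = 211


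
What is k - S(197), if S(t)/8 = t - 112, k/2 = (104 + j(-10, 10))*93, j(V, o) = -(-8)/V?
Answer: 92576/5 ≈ 18515.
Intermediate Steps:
j(V, o) = 8/V
k = 95976/5 (k = 2*((104 + 8/(-10))*93) = 2*((104 + 8*(-1/10))*93) = 2*((104 - 4/5)*93) = 2*((516/5)*93) = 2*(47988/5) = 95976/5 ≈ 19195.)
S(t) = -896 + 8*t (S(t) = 8*(t - 112) = 8*(-112 + t) = -896 + 8*t)
k - S(197) = 95976/5 - (-896 + 8*197) = 95976/5 - (-896 + 1576) = 95976/5 - 1*680 = 95976/5 - 680 = 92576/5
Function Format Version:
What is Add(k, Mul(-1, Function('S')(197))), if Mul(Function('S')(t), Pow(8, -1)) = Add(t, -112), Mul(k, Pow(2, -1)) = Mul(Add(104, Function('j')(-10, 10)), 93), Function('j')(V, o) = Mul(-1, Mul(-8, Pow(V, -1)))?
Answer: Rational(92576, 5) ≈ 18515.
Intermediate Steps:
Function('j')(V, o) = Mul(8, Pow(V, -1))
k = Rational(95976, 5) (k = Mul(2, Mul(Add(104, Mul(8, Pow(-10, -1))), 93)) = Mul(2, Mul(Add(104, Mul(8, Rational(-1, 10))), 93)) = Mul(2, Mul(Add(104, Rational(-4, 5)), 93)) = Mul(2, Mul(Rational(516, 5), 93)) = Mul(2, Rational(47988, 5)) = Rational(95976, 5) ≈ 19195.)
Function('S')(t) = Add(-896, Mul(8, t)) (Function('S')(t) = Mul(8, Add(t, -112)) = Mul(8, Add(-112, t)) = Add(-896, Mul(8, t)))
Add(k, Mul(-1, Function('S')(197))) = Add(Rational(95976, 5), Mul(-1, Add(-896, Mul(8, 197)))) = Add(Rational(95976, 5), Mul(-1, Add(-896, 1576))) = Add(Rational(95976, 5), Mul(-1, 680)) = Add(Rational(95976, 5), -680) = Rational(92576, 5)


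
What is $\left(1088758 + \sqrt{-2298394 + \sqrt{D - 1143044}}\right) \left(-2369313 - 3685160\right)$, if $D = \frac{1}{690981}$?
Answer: $-6591855914534 - \frac{6054473 \sqrt{-1097379115114068234 + 690981 i \sqrt{545751778526595903}}}{690981} \approx -6.5919 \cdot 10^{12} - 9.1789 \cdot 10^{9} i$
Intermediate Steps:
$D = \frac{1}{690981} \approx 1.4472 \cdot 10^{-6}$
$\left(1088758 + \sqrt{-2298394 + \sqrt{D - 1143044}}\right) \left(-2369313 - 3685160\right) = \left(1088758 + \sqrt{-2298394 + \sqrt{\frac{1}{690981} - 1143044}}\right) \left(-2369313 - 3685160\right) = \left(1088758 + \sqrt{-2298394 + \sqrt{- \frac{789821686163}{690981}}}\right) \left(-6054473\right) = \left(1088758 + \sqrt{-2298394 + \frac{i \sqrt{545751778526595903}}{690981}}\right) \left(-6054473\right) = -6591855914534 - 6054473 \sqrt{-2298394 + \frac{i \sqrt{545751778526595903}}{690981}}$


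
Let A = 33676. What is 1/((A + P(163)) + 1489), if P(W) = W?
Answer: 1/35328 ≈ 2.8306e-5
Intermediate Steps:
1/((A + P(163)) + 1489) = 1/((33676 + 163) + 1489) = 1/(33839 + 1489) = 1/35328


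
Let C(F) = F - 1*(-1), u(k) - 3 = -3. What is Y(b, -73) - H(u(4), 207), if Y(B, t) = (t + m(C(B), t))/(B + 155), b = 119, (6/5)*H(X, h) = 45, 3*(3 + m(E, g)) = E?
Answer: -10311/274 ≈ -37.631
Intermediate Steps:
u(k) = 0 (u(k) = 3 - 3 = 0)
C(F) = 1 + F (C(F) = F + 1 = 1 + F)
m(E, g) = -3 + E/3
H(X, h) = 75/2 (H(X, h) = (⅚)*45 = 75/2)
Y(B, t) = (-8/3 + t + B/3)/(155 + B) (Y(B, t) = (t + (-3 + (1 + B)/3))/(B + 155) = (t + (-3 + (⅓ + B/3)))/(155 + B) = (t + (-8/3 + B/3))/(155 + B) = (-8/3 + t + B/3)/(155 + B))
Y(b, -73) - H(u(4), 207) = (-8 + 119 + 3*(-73))/(3*(155 + 119)) - 1*75/2 = (⅓)*(-8 + 119 - 219)/274 - 75/2 = (⅓)*(1/274)*(-108) - 75/2 = -18/137 - 75/2 = -10311/274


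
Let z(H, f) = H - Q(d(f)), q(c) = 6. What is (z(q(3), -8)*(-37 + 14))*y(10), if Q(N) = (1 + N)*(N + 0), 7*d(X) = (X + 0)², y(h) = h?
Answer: 977500/49 ≈ 19949.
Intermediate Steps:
d(X) = X²/7 (d(X) = (X + 0)²/7 = X²/7)
Q(N) = N*(1 + N) (Q(N) = (1 + N)*N = N*(1 + N))
z(H, f) = H - f²*(1 + f²/7)/7 (z(H, f) = H - f²/7*(1 + f²/7) = H - f²*(1 + f²/7)/7)
(z(q(3), -8)*(-37 + 14))*y(10) = ((6 - ⅐*(-8)² - 1/49*(-8)⁴)*(-37 + 14))*10 = ((6 - ⅐*64 - 1/49*4096)*(-23))*10 = ((6 - 64/7 - 4096/49)*(-23))*10 = -4250/49*(-23)*10 = (97750/49)*10 = 977500/49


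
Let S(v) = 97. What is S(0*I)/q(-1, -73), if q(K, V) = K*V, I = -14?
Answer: 97/73 ≈ 1.3288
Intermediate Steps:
S(0*I)/q(-1, -73) = 97/((-1*(-73))) = 97/73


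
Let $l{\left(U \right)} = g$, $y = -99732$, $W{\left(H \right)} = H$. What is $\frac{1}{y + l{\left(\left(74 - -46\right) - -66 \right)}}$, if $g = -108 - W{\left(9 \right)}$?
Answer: $- \frac{1}{99849} \approx -1.0015 \cdot 10^{-5}$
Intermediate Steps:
$g = -117$ ($g = -108 - 9 = -117$)
$l{\left(U \right)} = -117$
$\frac{1}{y + l{\left(\left(74 - -46\right) - -66 \right)}} = \frac{1}{-99732 - 117} = \frac{1}{-99849} = - \frac{1}{99849}$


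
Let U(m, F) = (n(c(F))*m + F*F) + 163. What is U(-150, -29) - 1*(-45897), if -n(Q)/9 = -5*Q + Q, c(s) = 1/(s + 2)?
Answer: 47101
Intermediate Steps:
c(s) = 1/(2 + s)
n(Q) = 36*Q (n(Q) = -9*(-5*Q + Q) = -(-36)*Q = 36*Q)
U(m, F) = 163 + F**2 + 36*m/(2 + F) (U(m, F) = ((36/(2 + F))*m + F*F) + 163 = (36*m/(2 + F) + F**2) + 163 = (F**2 + 36*m/(2 + F)) + 163 = 163 + F**2 + 36*m/(2 + F))
U(-150, -29) - 1*(-45897) = (36*(-150) + (2 - 29)*(163 + (-29)**2))/(2 - 29) - 1*(-45897) = (-5400 - 27*(163 + 841))/(-27) + 45897 = -(-5400 - 27*1004)/27 + 45897 = -(-5400 - 27108)/27 + 45897 = -1/27*(-32508) + 45897 = 1204 + 45897 = 47101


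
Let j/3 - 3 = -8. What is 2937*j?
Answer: -44055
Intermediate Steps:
j = -15 (j = 9 + 3*(-8) = 9 - 24 = -15)
2937*j = 2937*(-15) = -44055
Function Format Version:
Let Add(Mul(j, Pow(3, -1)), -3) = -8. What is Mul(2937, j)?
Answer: -44055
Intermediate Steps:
j = -15 (j = Add(9, Mul(3, -8)) = Add(9, -24) = -15)
Mul(2937, j) = Mul(2937, -15) = -44055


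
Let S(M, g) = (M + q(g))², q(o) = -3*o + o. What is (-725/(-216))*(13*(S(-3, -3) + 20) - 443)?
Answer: -7975/36 ≈ -221.53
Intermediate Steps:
q(o) = -2*o
S(M, g) = (M - 2*g)²
(-725/(-216))*(13*(S(-3, -3) + 20) - 443) = (-725/(-216))*(13*((-3 - 2*(-3))² + 20) - 443) = (-725*(-1/216))*(13*((-3 + 6)² + 20) - 443) = 725*(13*(3² + 20) - 443)/216 = 725*(13*(9 + 20) - 443)/216 = 725*(13*29 - 443)/216 = 725*(377 - 443)/216 = (725/216)*(-66) = -7975/36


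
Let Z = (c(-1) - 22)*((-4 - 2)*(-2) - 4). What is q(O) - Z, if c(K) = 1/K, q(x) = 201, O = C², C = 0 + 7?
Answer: 385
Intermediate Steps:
C = 7
O = 49 (O = 7² = 49)
Z = -184 (Z = (1/(-1) - 22)*((-4 - 2)*(-2) - 4) = (-1 - 22)*(-6*(-2) - 4) = -23*(12 - 4) = -23*8 = -184)
q(O) - Z = 201 - 1*(-184) = 201 + 184 = 385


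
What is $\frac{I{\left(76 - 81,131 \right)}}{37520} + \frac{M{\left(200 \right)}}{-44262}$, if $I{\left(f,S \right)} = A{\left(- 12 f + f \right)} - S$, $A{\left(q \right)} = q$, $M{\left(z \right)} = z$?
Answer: $- \frac{1358489}{207588780} \approx -0.0065441$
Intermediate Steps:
$I{\left(f,S \right)} = - S - 11 f$ ($I{\left(f,S \right)} = \left(- 12 f + f\right) - S = - 11 f - S = - S - 11 f$)
$\frac{I{\left(76 - 81,131 \right)}}{37520} + \frac{M{\left(200 \right)}}{-44262} = \frac{\left(-1\right) 131 - 11 \left(76 - 81\right)}{37520} + \frac{200}{-44262} = \left(-131 - 11 \left(76 - 81\right)\right) \frac{1}{37520} + 200 \left(- \frac{1}{44262}\right) = \left(-131 - -55\right) \frac{1}{37520} - \frac{100}{22131} = \left(-131 + 55\right) \frac{1}{37520} - \frac{100}{22131} = \left(-76\right) \frac{1}{37520} - \frac{100}{22131} = - \frac{19}{9380} - \frac{100}{22131} = - \frac{1358489}{207588780}$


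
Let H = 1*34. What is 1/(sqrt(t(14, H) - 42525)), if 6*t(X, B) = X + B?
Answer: -I*sqrt(42517)/42517 ≈ -0.0048497*I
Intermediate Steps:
H = 34
t(X, B) = B/6 + X/6 (t(X, B) = (X + B)/6 = (B + X)/6 = B/6 + X/6)
1/(sqrt(t(14, H) - 42525)) = 1/(sqrt(((1/6)*34 + (1/6)*14) - 42525)) = 1/(sqrt((17/3 + 7/3) - 42525)) = 1/(sqrt(8 - 42525)) = 1/(sqrt(-42517)) = 1/(I*sqrt(42517)) = -I*sqrt(42517)/42517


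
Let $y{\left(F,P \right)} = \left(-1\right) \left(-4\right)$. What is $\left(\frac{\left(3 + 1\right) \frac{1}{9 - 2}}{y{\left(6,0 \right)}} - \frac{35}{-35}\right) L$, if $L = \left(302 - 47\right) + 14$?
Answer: $\frac{2152}{7} \approx 307.43$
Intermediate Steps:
$y{\left(F,P \right)} = 4$
$L = 269$ ($L = 255 + 14 = 269$)
$\left(\frac{\left(3 + 1\right) \frac{1}{9 - 2}}{y{\left(6,0 \right)}} - \frac{35}{-35}\right) L = \left(\frac{\left(3 + 1\right) \frac{1}{9 - 2}}{4} - \frac{35}{-35}\right) 269 = \left(\frac{4}{7} \cdot \frac{1}{4} - -1\right) 269 = \left(4 \cdot \frac{1}{7} \cdot \frac{1}{4} + 1\right) 269 = \left(\frac{4}{7} \cdot \frac{1}{4} + 1\right) 269 = \left(\frac{1}{7} + 1\right) 269 = \frac{8}{7} \cdot 269 = \frac{2152}{7}$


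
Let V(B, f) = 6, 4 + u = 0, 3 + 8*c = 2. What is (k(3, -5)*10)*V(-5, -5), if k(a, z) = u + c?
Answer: -495/2 ≈ -247.50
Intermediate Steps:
c = -⅛ (c = -3/8 + (⅛)*2 = -3/8 + ¼ = -⅛ ≈ -0.12500)
u = -4 (u = -4 + 0 = -4)
k(a, z) = -33/8 (k(a, z) = -4 - ⅛ = -33/8)
(k(3, -5)*10)*V(-5, -5) = -33/8*10*6 = -165/4*6 = -495/2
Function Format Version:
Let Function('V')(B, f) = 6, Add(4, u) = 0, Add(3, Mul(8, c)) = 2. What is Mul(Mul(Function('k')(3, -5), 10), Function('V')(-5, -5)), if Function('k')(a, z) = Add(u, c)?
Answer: Rational(-495, 2) ≈ -247.50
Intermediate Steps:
c = Rational(-1, 8) (c = Add(Rational(-3, 8), Mul(Rational(1, 8), 2)) = Add(Rational(-3, 8), Rational(1, 4)) = Rational(-1, 8) ≈ -0.12500)
u = -4 (u = Add(-4, 0) = -4)
Function('k')(a, z) = Rational(-33, 8) (Function('k')(a, z) = Add(-4, Rational(-1, 8)) = Rational(-33, 8))
Mul(Mul(Function('k')(3, -5), 10), Function('V')(-5, -5)) = Mul(Mul(Rational(-33, 8), 10), 6) = Mul(Rational(-165, 4), 6) = Rational(-495, 2)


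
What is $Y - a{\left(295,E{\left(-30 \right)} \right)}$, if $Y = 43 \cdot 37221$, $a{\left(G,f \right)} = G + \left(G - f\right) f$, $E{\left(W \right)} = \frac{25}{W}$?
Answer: $\frac{57616363}{36} \approx 1.6005 \cdot 10^{6}$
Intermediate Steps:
$a{\left(G,f \right)} = G + f \left(G - f\right)$
$Y = 1600503$
$Y - a{\left(295,E{\left(-30 \right)} \right)} = 1600503 - \left(295 - \left(\frac{25}{-30}\right)^{2} + 295 \frac{25}{-30}\right) = 1600503 - \left(295 - \left(25 \left(- \frac{1}{30}\right)\right)^{2} + 295 \cdot 25 \left(- \frac{1}{30}\right)\right) = 1600503 - \left(295 - \left(- \frac{5}{6}\right)^{2} + 295 \left(- \frac{5}{6}\right)\right) = 1600503 - \left(295 - \frac{25}{36} - \frac{1475}{6}\right) = 1600503 - \frac{1745}{36} = \frac{57616363}{36}$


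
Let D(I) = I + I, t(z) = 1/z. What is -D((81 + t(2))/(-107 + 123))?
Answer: -163/16 ≈ -10.188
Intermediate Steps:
D(I) = 2*I
-D((81 + t(2))/(-107 + 123)) = -2*(81 + 1/2)/(-107 + 123) = -2*(81 + 1/2)/16 = -2*(163/2)*(1/16) = -2*163/32 = -1*163/16 = -163/16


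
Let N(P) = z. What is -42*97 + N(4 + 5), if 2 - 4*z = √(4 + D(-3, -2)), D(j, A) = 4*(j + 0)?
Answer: -8147/2 - I*√2/2 ≈ -4073.5 - 0.70711*I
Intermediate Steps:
D(j, A) = 4*j
z = ½ - I*√2/2 (z = ½ - √(4 + 4*(-3))/4 = ½ - √(4 - 12)/4 = ½ - I*√2/2 ≈ 0.5 - 0.70711*I)
N(P) = ½ - I*√2/2
-42*97 + N(4 + 5) = -42*97 + (½ - I*√2/2) = -4074 + (½ - I*√2/2) = -8147/2 - I*√2/2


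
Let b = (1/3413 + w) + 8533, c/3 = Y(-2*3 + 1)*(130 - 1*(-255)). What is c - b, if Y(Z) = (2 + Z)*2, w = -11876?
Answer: -12242432/3413 ≈ -3587.0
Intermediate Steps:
Y(Z) = 4 + 2*Z
c = -6930 (c = 3*((4 + 2*(-2*3 + 1))*(130 - 1*(-255))) = 3*((4 + 2*(-6 + 1))*(130 + 255)) = 3*((4 + 2*(-5))*385) = 3*((4 - 10)*385) = 3*(-6*385) = 3*(-2310) = -6930)
b = -11409658/3413 (b = (1/3413 - 11876) + 8533 = -40532787/3413 + 8533 = -11409658/3413 ≈ -3343.0)
c - b = -6930 - 1*(-11409658/3413) = -6930 + 11409658/3413 = -12242432/3413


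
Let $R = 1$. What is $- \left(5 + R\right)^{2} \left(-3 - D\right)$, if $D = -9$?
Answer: $-216$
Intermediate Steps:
$- \left(5 + R\right)^{2} \left(-3 - D\right) = - \left(5 + 1\right)^{2} \left(-3 - -9\right) = - 6^{2} \left(-3 + 9\right) = \left(-1\right) 36 \cdot 6 = \left(-36\right) 6 = -216$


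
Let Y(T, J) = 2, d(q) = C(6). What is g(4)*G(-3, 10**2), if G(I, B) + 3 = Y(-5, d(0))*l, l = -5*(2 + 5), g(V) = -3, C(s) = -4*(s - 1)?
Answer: 219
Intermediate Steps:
C(s) = 4 - 4*s (C(s) = -4*(-1 + s) = 4 - 4*s)
d(q) = -20 (d(q) = 4 - 4*6 = 4 - 24 = -20)
l = -35 (l = -5*7 = -35)
G(I, B) = -73 (G(I, B) = -3 + 2*(-35) = -3 - 70 = -73)
g(4)*G(-3, 10**2) = -3*(-73) = 219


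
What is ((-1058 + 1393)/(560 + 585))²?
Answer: 4489/52441 ≈ 0.085601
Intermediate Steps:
((-1058 + 1393)/(560 + 585))² = (335/1145)² = (335*(1/1145))² = (67/229)² = 4489/52441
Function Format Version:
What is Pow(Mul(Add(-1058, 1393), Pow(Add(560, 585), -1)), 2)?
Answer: Rational(4489, 52441) ≈ 0.085601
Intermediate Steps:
Pow(Mul(Add(-1058, 1393), Pow(Add(560, 585), -1)), 2) = Pow(Mul(335, Pow(1145, -1)), 2) = Pow(Mul(335, Rational(1, 1145)), 2) = Pow(Rational(67, 229), 2) = Rational(4489, 52441)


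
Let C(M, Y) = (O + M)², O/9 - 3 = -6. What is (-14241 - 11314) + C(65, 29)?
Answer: -24111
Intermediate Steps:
O = -27 (O = 27 + 9*(-6) = 27 - 54 = -27)
C(M, Y) = (-27 + M)²
(-14241 - 11314) + C(65, 29) = (-14241 - 11314) + (-27 + 65)² = -25555 + 38² = -25555 + 1444 = -24111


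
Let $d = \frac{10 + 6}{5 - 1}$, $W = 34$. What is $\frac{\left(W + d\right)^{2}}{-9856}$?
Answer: $- \frac{361}{2464} \approx -0.14651$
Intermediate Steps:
$d = 4$ ($d = \frac{16}{4} = 16 \cdot \frac{1}{4} = 4$)
$\frac{\left(W + d\right)^{2}}{-9856} = \frac{\left(34 + 4\right)^{2}}{-9856} = 38^{2} \left(- \frac{1}{9856}\right) = 1444 \left(- \frac{1}{9856}\right) = - \frac{361}{2464}$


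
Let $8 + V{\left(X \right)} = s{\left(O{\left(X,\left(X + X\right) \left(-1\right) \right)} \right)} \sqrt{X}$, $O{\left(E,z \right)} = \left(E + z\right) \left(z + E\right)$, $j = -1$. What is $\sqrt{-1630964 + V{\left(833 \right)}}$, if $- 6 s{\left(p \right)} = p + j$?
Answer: $2 \sqrt{-407743 - 202384 \sqrt{17}} \approx 2229.1 i$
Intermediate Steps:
$O{\left(E,z \right)} = \left(E + z\right)^{2}$ ($O{\left(E,z \right)} = \left(E + z\right) \left(E + z\right) = \left(E + z\right)^{2}$)
$s{\left(p \right)} = \frac{1}{6} - \frac{p}{6}$ ($s{\left(p \right)} = - \frac{p - 1}{6} = - \frac{-1 + p}{6} = \frac{1}{6} - \frac{p}{6}$)
$V{\left(X \right)} = -8 + \sqrt{X} \left(\frac{1}{6} - \frac{X^{2}}{6}\right)$ ($V{\left(X \right)} = -8 + \left(\frac{1}{6} - \frac{\left(X + \left(X + X\right) \left(-1\right)\right)^{2}}{6}\right) \sqrt{X} = -8 + \left(\frac{1}{6} - \frac{\left(X + 2 X \left(-1\right)\right)^{2}}{6}\right) \sqrt{X} = -8 + \left(\frac{1}{6} - \frac{\left(X - 2 X\right)^{2}}{6}\right) \sqrt{X} = -8 + \left(\frac{1}{6} - \frac{\left(- X\right)^{2}}{6}\right) \sqrt{X} = -8 + \left(\frac{1}{6} - \frac{X^{2}}{6}\right) \sqrt{X} = -8 + \sqrt{X} \left(\frac{1}{6} - \frac{X^{2}}{6}\right)$)
$\sqrt{-1630964 + V{\left(833 \right)}} = \sqrt{-1630964 + \left(-8 + \frac{\sqrt{833} \left(1 - 833^{2}\right)}{6}\right)} = \sqrt{-1630964 + \left(-8 + \frac{7 \sqrt{17} \left(1 - 693889\right)}{6}\right)} = \sqrt{-1630964 + \left(-8 + \frac{1}{6} \cdot 7 \sqrt{17} \left(-693888\right)\right)} = \sqrt{-1630964 - \left(8 + 809536 \sqrt{17}\right)} = \sqrt{-1630972 - 809536 \sqrt{17}}$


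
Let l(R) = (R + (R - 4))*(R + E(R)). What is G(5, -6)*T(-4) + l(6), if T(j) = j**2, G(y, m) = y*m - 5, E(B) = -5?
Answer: -552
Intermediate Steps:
l(R) = (-5 + R)*(-4 + 2*R) (l(R) = (R + (R - 4))*(R - 5) = (R + (-4 + R))*(-5 + R) = (-4 + 2*R)*(-5 + R) = (-5 + R)*(-4 + 2*R))
G(y, m) = -5 + m*y (G(y, m) = m*y - 5 = -5 + m*y)
G(5, -6)*T(-4) + l(6) = (-5 - 6*5)*(-4)**2 + (20 - 14*6 + 2*6**2) = (-5 - 30)*16 + (20 - 84 + 2*36) = -35*16 + (20 - 84 + 72) = -560 + 8 = -552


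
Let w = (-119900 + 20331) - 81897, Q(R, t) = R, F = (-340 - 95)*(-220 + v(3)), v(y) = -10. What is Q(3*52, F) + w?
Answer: -181310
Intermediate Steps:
F = 100050 (F = (-340 - 95)*(-220 - 10) = -435*(-230) = 100050)
w = -181466 (w = -99569 - 81897 = -181466)
Q(3*52, F) + w = 3*52 - 181466 = 156 - 181466 = -181310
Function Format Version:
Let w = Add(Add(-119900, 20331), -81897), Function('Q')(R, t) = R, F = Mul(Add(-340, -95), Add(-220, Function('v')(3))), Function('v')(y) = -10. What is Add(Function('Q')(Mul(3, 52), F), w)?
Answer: -181310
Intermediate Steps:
F = 100050 (F = Mul(Add(-340, -95), Add(-220, -10)) = Mul(-435, -230) = 100050)
w = -181466 (w = Add(-99569, -81897) = -181466)
Add(Function('Q')(Mul(3, 52), F), w) = Add(Mul(3, 52), -181466) = Add(156, -181466) = -181310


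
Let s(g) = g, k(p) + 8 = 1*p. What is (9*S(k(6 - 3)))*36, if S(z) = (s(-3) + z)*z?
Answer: 12960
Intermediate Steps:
k(p) = -8 + p (k(p) = -8 + 1*p = -8 + p)
S(z) = z*(-3 + z) (S(z) = (-3 + z)*z = z*(-3 + z))
(9*S(k(6 - 3)))*36 = (9*((-8 + (6 - 3))*(-3 + (-8 + (6 - 3)))))*36 = (9*((-8 + 3)*(-3 + (-8 + 3))))*36 = (9*(-5*(-3 - 5)))*36 = (9*(-5*(-8)))*36 = (9*40)*36 = 360*36 = 12960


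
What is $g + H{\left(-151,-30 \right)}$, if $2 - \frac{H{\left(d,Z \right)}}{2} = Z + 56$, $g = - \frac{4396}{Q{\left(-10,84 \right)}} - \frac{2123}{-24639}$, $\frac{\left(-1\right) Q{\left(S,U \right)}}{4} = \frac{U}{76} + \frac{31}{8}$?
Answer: $\frac{3222220079}{18651723} \approx 172.76$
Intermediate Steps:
$Q{\left(S,U \right)} = - \frac{31}{2} - \frac{U}{19}$ ($Q{\left(S,U \right)} = - 4 \left(\frac{U}{76} + \frac{31}{8}\right) = - 4 \left(\frac{31}{8} + \frac{U}{76}\right) = - \frac{31}{2} - \frac{U}{19}$)
$g = \frac{4117502783}{18651723}$ ($g = - \frac{4396}{- \frac{31}{2} - \frac{84}{19}} - \frac{2123}{-24639} = - \frac{4396}{- \frac{31}{2} - \frac{84}{19}} - - \frac{2123}{24639} = - \frac{4396}{- \frac{757}{38}} + \frac{2123}{24639} = \left(-4396\right) \left(- \frac{38}{757}\right) + \frac{2123}{24639} = \frac{167048}{757} + \frac{2123}{24639} = \frac{4117502783}{18651723} \approx 220.76$)
$H{\left(d,Z \right)} = -108 - 2 Z$ ($H{\left(d,Z \right)} = 4 - 2 \left(Z + 56\right) = 4 - 2 \left(56 + Z\right) = 4 - \left(112 + 2 Z\right) = -108 - 2 Z$)
$g + H{\left(-151,-30 \right)} = \frac{4117502783}{18651723} - 48 = \frac{3222220079}{18651723}$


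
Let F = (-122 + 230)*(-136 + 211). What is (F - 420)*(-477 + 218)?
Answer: -1989120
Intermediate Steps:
F = 8100 (F = 108*75 = 8100)
(F - 420)*(-477 + 218) = (8100 - 420)*(-477 + 218) = 7680*(-259) = -1989120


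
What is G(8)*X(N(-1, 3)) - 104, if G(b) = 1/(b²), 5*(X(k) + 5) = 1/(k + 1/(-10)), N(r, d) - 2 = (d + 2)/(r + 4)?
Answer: -712721/6848 ≈ -104.08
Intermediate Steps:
N(r, d) = 2 + (2 + d)/(4 + r) (N(r, d) = 2 + (d + 2)/(r + 4) = 2 + (2 + d)/(4 + r))
X(k) = -5 + 1/(5*(-⅒ + k)) (X(k) = -5 + 1/(5*(k + 1/(-10))) = -5 + 1/(5*(k - ⅒)) = -5 + 1/(5*(-⅒ + k)))
G(b) = b⁻²
G(8)*X(N(-1, 3)) - 104 = ((7 - 50*(10 + 3 + 2*(-1))/(4 - 1))/(-1 + 10*((10 + 3 + 2*(-1))/(4 - 1))))/8² - 104 = ((7 - 50*(10 + 3 - 2)/3)/(-1 + 10*((10 + 3 - 2)/3)))/64 - 104 = ((7 - 50*11/3)/(-1 + 10*((⅓)*11)))/64 - 104 = ((7 - 50*11/3)/(-1 + 10*(11/3)))/64 - 104 = ((7 - 550/3)/(-1 + 110/3))/64 - 104 = (-529/3/(107/3))/64 - 104 = ((3/107)*(-529/3))/64 - 104 = (1/64)*(-529/107) - 104 = -529/6848 - 104 = -712721/6848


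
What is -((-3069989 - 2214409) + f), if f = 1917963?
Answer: 3366435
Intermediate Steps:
-((-3069989 - 2214409) + f) = -((-3069989 - 2214409) + 1917963) = -(-5284398 + 1917963) = -1*(-3366435) = 3366435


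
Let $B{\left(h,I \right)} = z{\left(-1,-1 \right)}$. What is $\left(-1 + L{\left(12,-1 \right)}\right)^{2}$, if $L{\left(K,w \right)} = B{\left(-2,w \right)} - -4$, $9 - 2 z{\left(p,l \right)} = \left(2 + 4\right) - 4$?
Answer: $\frac{169}{4} \approx 42.25$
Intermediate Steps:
$z{\left(p,l \right)} = \frac{7}{2}$ ($z{\left(p,l \right)} = \frac{9}{2} - \frac{\left(2 + 4\right) - 4}{2} = \frac{9}{2} - \frac{6 - 4}{2} = \frac{9}{2} - 1 = \frac{7}{2}$)
$B{\left(h,I \right)} = \frac{7}{2}$
$L{\left(K,w \right)} = \frac{15}{2}$ ($L{\left(K,w \right)} = \frac{7}{2} - -4 = \frac{7}{2} + 4 = \frac{15}{2}$)
$\left(-1 + L{\left(12,-1 \right)}\right)^{2} = \left(-1 + \frac{15}{2}\right)^{2} = \left(\frac{13}{2}\right)^{2} = \frac{169}{4}$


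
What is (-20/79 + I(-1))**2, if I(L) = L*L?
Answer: 3481/6241 ≈ 0.55776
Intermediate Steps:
I(L) = L**2
(-20/79 + I(-1))**2 = (-20/79 + (-1)**2)**2 = (-20*1/79 + 1)**2 = (-20/79 + 1)**2 = (59/79)**2 = 3481/6241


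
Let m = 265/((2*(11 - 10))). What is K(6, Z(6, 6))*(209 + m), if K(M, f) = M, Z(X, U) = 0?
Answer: 2049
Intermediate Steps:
m = 265/2 (m = 265/((2*1)) = 265/2 ≈ 132.50)
K(6, Z(6, 6))*(209 + m) = 6*(209 + 265/2) = 6*(683/2) = 2049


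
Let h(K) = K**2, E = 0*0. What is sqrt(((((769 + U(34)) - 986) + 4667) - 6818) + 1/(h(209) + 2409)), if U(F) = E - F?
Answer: I*sqrt(5102539970110)/46090 ≈ 49.01*I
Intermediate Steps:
E = 0
U(F) = -F (U(F) = 0 - F = -F)
sqrt(((((769 + U(34)) - 986) + 4667) - 6818) + 1/(h(209) + 2409)) = sqrt(((((769 - 1*34) - 986) + 4667) - 6818) + 1/(209**2 + 2409)) = sqrt(((((769 - 34) - 986) + 4667) - 6818) + 1/(43681 + 2409)) = sqrt((((735 - 986) + 4667) - 6818) + 1/46090) = sqrt(((-251 + 4667) - 6818) + 1/46090) = sqrt((4416 - 6818) + 1/46090) = sqrt(-2402 + 1/46090) = sqrt(-110708179/46090) = I*sqrt(5102539970110)/46090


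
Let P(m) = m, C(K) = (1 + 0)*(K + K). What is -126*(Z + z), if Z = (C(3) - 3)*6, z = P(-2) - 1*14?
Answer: -252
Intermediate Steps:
C(K) = 2*K (C(K) = 1*(2*K) = 2*K)
z = -16 (z = -2 - 1*14 = -2 - 14 = -16)
Z = 18 (Z = (2*3 - 3)*6 = (6 - 3)*6 = 3*6 = 18)
-126*(Z + z) = -126*(18 - 16) = -126*2 = -252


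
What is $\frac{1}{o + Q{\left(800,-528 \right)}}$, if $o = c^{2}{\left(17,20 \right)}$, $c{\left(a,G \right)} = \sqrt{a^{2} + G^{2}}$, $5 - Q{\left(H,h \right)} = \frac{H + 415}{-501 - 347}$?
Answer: $\frac{848}{589727} \approx 0.001438$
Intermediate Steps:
$Q{\left(H,h \right)} = \frac{4655}{848} + \frac{H}{848}$ ($Q{\left(H,h \right)} = 5 - \frac{H + 415}{-501 - 347} = 5 - \frac{415 + H}{-848} = 5 - \left(415 + H\right) \left(- \frac{1}{848}\right) = 5 - \left(- \frac{415}{848} - \frac{H}{848}\right) = 5 + \left(\frac{415}{848} + \frac{H}{848}\right) = \frac{4655}{848} + \frac{H}{848}$)
$c{\left(a,G \right)} = \sqrt{G^{2} + a^{2}}$
$o = 689$ ($o = \left(\sqrt{20^{2} + 17^{2}}\right)^{2} = \left(\sqrt{400 + 289}\right)^{2} = \left(\sqrt{689}\right)^{2} = 689$)
$\frac{1}{o + Q{\left(800,-528 \right)}} = \frac{1}{689 + \left(\frac{4655}{848} + \frac{1}{848} \cdot 800\right)} = \frac{1}{689 + \left(\frac{4655}{848} + \frac{50}{53}\right)} = \frac{1}{689 + \frac{5455}{848}} = \frac{1}{\frac{589727}{848}} = \frac{848}{589727}$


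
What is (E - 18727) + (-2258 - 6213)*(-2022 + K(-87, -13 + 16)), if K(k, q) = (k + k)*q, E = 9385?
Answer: 21540882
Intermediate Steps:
K(k, q) = 2*k*q (K(k, q) = (2*k)*q = 2*k*q)
(E - 18727) + (-2258 - 6213)*(-2022 + K(-87, -13 + 16)) = (9385 - 18727) + (-2258 - 6213)*(-2022 + 2*(-87)*(-13 + 16)) = -9342 - 8471*(-2022 + 2*(-87)*3) = -9342 - 8471*(-2022 - 522) = -9342 - 8471*(-2544) = -9342 + 21550224 = 21540882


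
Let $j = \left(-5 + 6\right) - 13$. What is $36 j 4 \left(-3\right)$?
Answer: $5184$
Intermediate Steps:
$j = -12$ ($j = 1 - 13 = -12$)
$36 j 4 \left(-3\right) = 36 \left(-12\right) 4 \left(-3\right) = \left(-432\right) \left(-12\right) = 5184$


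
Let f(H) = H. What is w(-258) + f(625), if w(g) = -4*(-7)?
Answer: 653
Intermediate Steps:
w(g) = 28
w(-258) + f(625) = 28 + 625 = 653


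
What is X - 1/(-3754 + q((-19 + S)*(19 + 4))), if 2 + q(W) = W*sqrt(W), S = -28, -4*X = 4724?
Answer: (-1276661*sqrt(1081) + 4435835*I)/(-3756*I + 1081*sqrt(1081)) ≈ -1181.0 - 2.7776e-5*I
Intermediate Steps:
X = -1181 (X = -1/4*4724 = -1181)
q(W) = -2 + W**(3/2) (q(W) = -2 + W*sqrt(W) = -2 + W**(3/2))
X - 1/(-3754 + q((-19 + S)*(19 + 4))) = -1181 - 1/(-3754 + (-2 + ((-19 - 28)*(19 + 4))**(3/2))) = -1181 - 1/(-3754 + (-2 + (-47*23)**(3/2))) = -1181 - 1/(-3754 + (-2 + (-1081)**(3/2))) = -1181 - 1/(-3754 + (-2 - 1081*I*sqrt(1081))) = -1181 - 1/(-3756 - 1081*I*sqrt(1081))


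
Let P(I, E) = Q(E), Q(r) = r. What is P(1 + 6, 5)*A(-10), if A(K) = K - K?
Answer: 0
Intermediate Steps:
P(I, E) = E
A(K) = 0
P(1 + 6, 5)*A(-10) = 5*0 = 0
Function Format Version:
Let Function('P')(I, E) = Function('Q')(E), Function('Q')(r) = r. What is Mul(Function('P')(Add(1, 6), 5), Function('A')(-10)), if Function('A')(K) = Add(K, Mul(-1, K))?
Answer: 0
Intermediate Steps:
Function('P')(I, E) = E
Function('A')(K) = 0
Mul(Function('P')(Add(1, 6), 5), Function('A')(-10)) = Mul(5, 0) = 0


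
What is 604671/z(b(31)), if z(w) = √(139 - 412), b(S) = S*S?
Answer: -201557*I*√273/91 ≈ -36596.0*I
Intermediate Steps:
b(S) = S²
z(w) = I*√273 (z(w) = √(-273) = I*√273)
604671/z(b(31)) = 604671/((I*√273)) = 604671*(-I*√273/273) = -201557*I*√273/91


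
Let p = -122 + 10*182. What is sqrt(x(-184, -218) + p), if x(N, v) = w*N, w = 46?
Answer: I*sqrt(6766) ≈ 82.256*I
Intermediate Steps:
p = 1698 (p = -122 + 1820 = 1698)
x(N, v) = 46*N
sqrt(x(-184, -218) + p) = sqrt(46*(-184) + 1698) = sqrt(-8464 + 1698) = sqrt(-6766) = I*sqrt(6766)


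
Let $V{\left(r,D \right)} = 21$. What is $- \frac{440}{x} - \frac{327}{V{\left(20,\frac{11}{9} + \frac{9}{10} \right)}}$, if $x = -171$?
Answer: $- \frac{15559}{1197} \approx -12.998$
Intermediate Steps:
$- \frac{440}{x} - \frac{327}{V{\left(20,\frac{11}{9} + \frac{9}{10} \right)}} = - \frac{440}{-171} - \frac{327}{21} = \left(-440\right) \left(- \frac{1}{171}\right) - \frac{109}{7} = \frac{440}{171} - \frac{109}{7} = - \frac{15559}{1197}$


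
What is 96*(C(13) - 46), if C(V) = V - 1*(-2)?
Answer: -2976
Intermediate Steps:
C(V) = 2 + V (C(V) = V + 2 = 2 + V)
96*(C(13) - 46) = 96*((2 + 13) - 46) = 96*(15 - 46) = 96*(-31) = -2976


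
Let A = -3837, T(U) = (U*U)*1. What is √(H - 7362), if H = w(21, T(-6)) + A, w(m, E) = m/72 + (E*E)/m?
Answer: I*√78582630/84 ≈ 105.53*I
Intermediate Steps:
T(U) = U² (T(U) = U²*1 = U²)
w(m, E) = m/72 + E²/m (w(m, E) = m*(1/72) + E²/m = m/72 + E²/m)
H = -634199/168 (H = ((1/72)*21 + ((-6)²)²/21) - 3837 = (7/24 + 36²*(1/21)) - 3837 = (7/24 + 1296*(1/21)) - 3837 = (7/24 + 432/7) - 3837 = 10417/168 - 3837 = -634199/168 ≈ -3775.0)
√(H - 7362) = √(-634199/168 - 7362) = √(-1871015/168) = I*√78582630/84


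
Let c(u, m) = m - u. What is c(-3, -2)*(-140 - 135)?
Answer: -275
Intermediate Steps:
c(-3, -2)*(-140 - 135) = (-2 - 1*(-3))*(-140 - 135) = (-2 + 3)*(-275) = 1*(-275) = -275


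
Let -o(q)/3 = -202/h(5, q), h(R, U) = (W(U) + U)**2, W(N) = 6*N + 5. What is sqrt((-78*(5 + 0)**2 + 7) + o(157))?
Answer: I*sqrt(2368158882)/1104 ≈ 44.079*I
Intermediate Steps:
W(N) = 5 + 6*N
h(R, U) = (5 + 7*U)**2 (h(R, U) = ((5 + 6*U) + U)**2 = (5 + 7*U)**2)
o(q) = 606/(5 + 7*q)**2 (o(q) = -(-606)/((5 + 7*q)**2) = -(-606)/(5 + 7*q)**2 = 606/(5 + 7*q)**2)
sqrt((-78*(5 + 0)**2 + 7) + o(157)) = sqrt((-78*(5 + 0)**2 + 7) + 606/(5 + 7*157)**2) = sqrt((-78*5**2 + 7) + 606/(5 + 1099)**2) = sqrt((-78*25 + 7) + 606/1104**2) = sqrt((-1950 + 7) + 606*(1/1218816)) = sqrt(-1943 + 101/203136) = sqrt(-394693147/203136) = I*sqrt(2368158882)/1104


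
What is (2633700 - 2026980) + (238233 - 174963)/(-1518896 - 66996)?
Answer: 25320850815/41734 ≈ 6.0672e+5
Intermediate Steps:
(2633700 - 2026980) + (238233 - 174963)/(-1518896 - 66996) = 606720 + 63270/(-1585892) = 606720 + 63270*(-1/1585892) = 606720 - 1665/41734 = 25320850815/41734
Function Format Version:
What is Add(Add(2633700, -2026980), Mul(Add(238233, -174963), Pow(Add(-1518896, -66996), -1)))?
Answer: Rational(25320850815, 41734) ≈ 6.0672e+5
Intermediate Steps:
Add(Add(2633700, -2026980), Mul(Add(238233, -174963), Pow(Add(-1518896, -66996), -1))) = Add(606720, Mul(63270, Pow(-1585892, -1))) = Add(606720, Mul(63270, Rational(-1, 1585892))) = Add(606720, Rational(-1665, 41734)) = Rational(25320850815, 41734)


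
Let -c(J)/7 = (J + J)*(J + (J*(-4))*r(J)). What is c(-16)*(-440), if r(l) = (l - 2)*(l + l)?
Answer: -3631738880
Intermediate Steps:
r(l) = 2*l*(-2 + l) (r(l) = (-2 + l)*(2*l) = 2*l*(-2 + l))
c(J) = -14*J*(J - 8*J**2*(-2 + J)) (c(J) = -7*(J + J)*(J + (J*(-4))*(2*J*(-2 + J))) = -7*2*J*(J + (-4*J)*(2*J*(-2 + J))) = -7*2*J*(J - 8*J**2*(-2 + J)) = -14*J*(J - 8*J**2*(-2 + J)))
c(-16)*(-440) = ((-16)**2*(-14 + 112*(-16)*(-2 - 16)))*(-440) = (256*(-14 + 112*(-16)*(-18)))*(-440) = (256*(-14 + 32256))*(-440) = (256*32242)*(-440) = 8253952*(-440) = -3631738880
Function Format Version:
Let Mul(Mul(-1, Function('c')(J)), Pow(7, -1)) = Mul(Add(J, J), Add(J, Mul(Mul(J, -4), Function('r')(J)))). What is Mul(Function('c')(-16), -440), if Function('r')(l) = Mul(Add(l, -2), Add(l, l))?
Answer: -3631738880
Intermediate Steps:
Function('r')(l) = Mul(2, l, Add(-2, l)) (Function('r')(l) = Mul(Add(-2, l), Mul(2, l)) = Mul(2, l, Add(-2, l)))
Function('c')(J) = Mul(-14, J, Add(J, Mul(-8, Pow(J, 2), Add(-2, J)))) (Function('c')(J) = Mul(-7, Mul(Add(J, J), Add(J, Mul(Mul(J, -4), Mul(2, J, Add(-2, J)))))) = Mul(-7, Mul(Mul(2, J), Add(J, Mul(Mul(-4, J), Mul(2, J, Add(-2, J)))))) = Mul(-7, Mul(Mul(2, J), Add(J, Mul(-8, Pow(J, 2), Add(-2, J))))) = Mul(-7, Mul(2, J, Add(J, Mul(-8, Pow(J, 2), Add(-2, J))))) = Mul(-14, J, Add(J, Mul(-8, Pow(J, 2), Add(-2, J)))))
Mul(Function('c')(-16), -440) = Mul(Mul(Pow(-16, 2), Add(-14, Mul(112, -16, Add(-2, -16)))), -440) = Mul(Mul(256, Add(-14, Mul(112, -16, -18))), -440) = Mul(Mul(256, Add(-14, 32256)), -440) = Mul(Mul(256, 32242), -440) = Mul(8253952, -440) = -3631738880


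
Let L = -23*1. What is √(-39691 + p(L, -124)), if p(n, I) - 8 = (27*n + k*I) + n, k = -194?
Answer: I*√16271 ≈ 127.56*I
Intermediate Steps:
L = -23
p(n, I) = 8 - 194*I + 28*n (p(n, I) = 8 + ((27*n - 194*I) + n) = 8 + ((-194*I + 27*n) + n) = 8 + (-194*I + 28*n) = 8 - 194*I + 28*n)
√(-39691 + p(L, -124)) = √(-39691 + (8 - 194*(-124) + 28*(-23))) = √(-39691 + (8 + 24056 - 644)) = √(-39691 + 23420) = √(-16271) = I*√16271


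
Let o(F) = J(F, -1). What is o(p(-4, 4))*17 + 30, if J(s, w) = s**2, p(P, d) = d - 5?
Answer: 47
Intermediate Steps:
p(P, d) = -5 + d
o(F) = F**2
o(p(-4, 4))*17 + 30 = (-5 + 4)**2*17 + 30 = (-1)**2*17 + 30 = 1*17 + 30 = 17 + 30 = 47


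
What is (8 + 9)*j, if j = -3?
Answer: -51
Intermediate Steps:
(8 + 9)*j = (8 + 9)*(-3) = 17*(-3) = -51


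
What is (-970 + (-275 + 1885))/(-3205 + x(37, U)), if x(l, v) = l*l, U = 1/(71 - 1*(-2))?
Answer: -160/459 ≈ -0.34858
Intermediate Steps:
U = 1/73 (U = 1/(71 + 2) = 1/73 ≈ 0.013699)
x(l, v) = l²
(-970 + (-275 + 1885))/(-3205 + x(37, U)) = (-970 + (-275 + 1885))/(-3205 + 37²) = (-970 + 1610)/(-3205 + 1369) = 640/(-1836) = 640*(-1/1836) = -160/459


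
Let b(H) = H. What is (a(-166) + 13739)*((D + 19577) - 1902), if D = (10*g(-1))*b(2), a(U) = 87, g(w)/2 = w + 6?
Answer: 247139750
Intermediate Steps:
g(w) = 12 + 2*w (g(w) = 2*(w + 6) = 2*(6 + w) = 12 + 2*w)
D = 200 (D = (10*(12 + 2*(-1)))*2 = (10*(12 - 2))*2 = (10*10)*2 = 100*2 = 200)
(a(-166) + 13739)*((D + 19577) - 1902) = (87 + 13739)*((200 + 19577) - 1902) = 13826*(19777 - 1902) = 13826*17875 = 247139750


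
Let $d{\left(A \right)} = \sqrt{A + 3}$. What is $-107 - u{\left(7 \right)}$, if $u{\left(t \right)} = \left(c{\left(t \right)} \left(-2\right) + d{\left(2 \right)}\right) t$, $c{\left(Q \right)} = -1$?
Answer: $-121 - 7 \sqrt{5} \approx -136.65$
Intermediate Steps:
$d{\left(A \right)} = \sqrt{3 + A}$
$u{\left(t \right)} = t \left(2 + \sqrt{5}\right)$ ($u{\left(t \right)} = \left(\left(-1\right) \left(-2\right) + \sqrt{3 + 2}\right) t = \left(2 + \sqrt{5}\right) t = t \left(2 + \sqrt{5}\right)$)
$-107 - u{\left(7 \right)} = -107 - 7 \left(2 + \sqrt{5}\right) = -107 - \left(14 + 7 \sqrt{5}\right) = -121 - 7 \sqrt{5}$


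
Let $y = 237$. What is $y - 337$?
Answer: $-100$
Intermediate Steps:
$y - 337 = 237 - 337 = -100$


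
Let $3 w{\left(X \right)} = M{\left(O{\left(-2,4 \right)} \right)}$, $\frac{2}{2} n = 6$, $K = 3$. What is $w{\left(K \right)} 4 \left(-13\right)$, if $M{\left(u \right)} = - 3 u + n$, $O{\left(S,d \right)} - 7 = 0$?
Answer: $260$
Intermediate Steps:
$n = 6$
$O{\left(S,d \right)} = 7$ ($O{\left(S,d \right)} = 7 + 0 = 7$)
$M{\left(u \right)} = 6 - 3 u$ ($M{\left(u \right)} = - 3 u + 6 = 6 - 3 u$)
$w{\left(X \right)} = -5$ ($w{\left(X \right)} = \frac{6 - 21}{3} = \frac{1}{3} \left(-15\right) = -5$)
$w{\left(K \right)} 4 \left(-13\right) = \left(-5\right) 4 \left(-13\right) = \left(-20\right) \left(-13\right) = 260$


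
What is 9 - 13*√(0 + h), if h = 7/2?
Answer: 9 - 13*√14/2 ≈ -15.321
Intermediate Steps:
h = 7/2 (h = 7*(½) = 7/2 ≈ 3.5000)
9 - 13*√(0 + h) = 9 - 13*√(0 + 7/2) = 9 - 13*√14/2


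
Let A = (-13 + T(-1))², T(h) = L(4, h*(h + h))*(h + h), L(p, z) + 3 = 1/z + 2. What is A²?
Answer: 20736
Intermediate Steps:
L(p, z) = -1 + 1/z (L(p, z) = -3 + (1/z + 2) = -3 + (2 + 1/z) = -1 + 1/z)
T(h) = (1 - 2*h²)/h (T(h) = ((1 - h*(h + h))/((h*(h + h))))*(h + h) = ((1 - h*2*h)/((h*(2*h))))*(2*h) = ((1 - 2*h²)/((2*h²)))*(2*h) = ((1/(2*h²))*(1 - 2*h²))*(2*h) = ((1 - 2*h²)/(2*h²))*(2*h) = (1 - 2*h²)/h)
A = 144 (A = (-13 + (1/(-1) - 2*(-1)))² = (-13 + (-1 + 2))² = (-13 + 1)² = (-12)² = 144)
A² = 144² = 20736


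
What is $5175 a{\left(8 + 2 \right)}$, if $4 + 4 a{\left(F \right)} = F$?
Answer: $\frac{15525}{2} \approx 7762.5$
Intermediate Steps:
$a{\left(F \right)} = -1 + \frac{F}{4}$
$5175 a{\left(8 + 2 \right)} = 5175 \left(-1 + \frac{8 + 2}{4}\right) = 5175 \left(-1 + \frac{1}{4} \cdot 10\right) = 5175 \left(-1 + \frac{5}{2}\right) = 5175 \cdot \frac{3}{2} = \frac{15525}{2}$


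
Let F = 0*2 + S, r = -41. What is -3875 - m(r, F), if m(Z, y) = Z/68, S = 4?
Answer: -263459/68 ≈ -3874.4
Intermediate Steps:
F = 4 (F = 0*2 + 4 = 0 + 4 = 4)
m(Z, y) = Z/68 (m(Z, y) = Z*(1/68) = Z/68)
-3875 - m(r, F) = -3875 - (-41)/68 = -3875 - 1*(-41/68) = -3875 + 41/68 = -263459/68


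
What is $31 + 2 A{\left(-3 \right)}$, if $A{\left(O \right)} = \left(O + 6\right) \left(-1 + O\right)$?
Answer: $7$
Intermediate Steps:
$A{\left(O \right)} = \left(-1 + O\right) \left(6 + O\right)$ ($A{\left(O \right)} = \left(6 + O\right) \left(-1 + O\right) = \left(-1 + O\right) \left(6 + O\right)$)
$31 + 2 A{\left(-3 \right)} = 31 + 2 \left(-6 + \left(-3\right)^{2} + 5 \left(-3\right)\right) = 31 + 2 \left(-6 + 9 - 15\right) = 31 + 2 \left(-12\right) = 31 - 24 = 7$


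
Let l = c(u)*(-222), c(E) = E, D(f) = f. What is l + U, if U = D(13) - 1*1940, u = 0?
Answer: -1927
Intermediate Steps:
U = -1927 (U = 13 - 1*1940 = 13 - 1940 = -1927)
l = 0 (l = 0*(-222) = 0)
l + U = 0 - 1927 = -1927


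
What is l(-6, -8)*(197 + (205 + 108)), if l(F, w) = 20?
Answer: 10200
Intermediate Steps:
l(-6, -8)*(197 + (205 + 108)) = 20*(197 + (205 + 108)) = 20*(197 + 313) = 20*510 = 10200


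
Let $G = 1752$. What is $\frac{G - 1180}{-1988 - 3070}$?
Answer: $- \frac{286}{2529} \approx -0.11309$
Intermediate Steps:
$\frac{G - 1180}{-1988 - 3070} = \frac{1752 - 1180}{-1988 - 3070} = \frac{572}{-5058} = 572 \left(- \frac{1}{5058}\right) = - \frac{286}{2529}$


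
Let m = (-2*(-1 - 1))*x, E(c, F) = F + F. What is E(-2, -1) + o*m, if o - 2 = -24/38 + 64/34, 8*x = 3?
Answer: 929/323 ≈ 2.8762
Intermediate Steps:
E(c, F) = 2*F
x = 3/8 (x = (⅛)*3 = 3/8 ≈ 0.37500)
m = 3/2 (m = -2*(-1 - 1)*(3/8) = -2*(-2)*(3/8) = 4*(3/8) = 3/2 ≈ 1.5000)
o = 1050/323 (o = 2 + (-24/38 + 64/34) = 2 + (-24*1/38 + 64*(1/34)) = 2 + (-12/19 + 32/17) = 2 + 404/323 = 1050/323 ≈ 3.2508)
E(-2, -1) + o*m = 2*(-1) + (1050/323)*(3/2) = -2 + 1575/323 = 929/323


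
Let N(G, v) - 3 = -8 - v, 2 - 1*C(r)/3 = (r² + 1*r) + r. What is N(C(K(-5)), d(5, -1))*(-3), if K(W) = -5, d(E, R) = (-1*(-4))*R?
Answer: 3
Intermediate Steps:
d(E, R) = 4*R
C(r) = 6 - 6*r - 3*r² (C(r) = 6 - 3*((r² + 1*r) + r) = 6 - 3*((r² + r) + r) = 6 - 3*((r + r²) + r) = 6 - 3*(r² + 2*r) = 6 + (-6*r - 3*r²) = 6 - 6*r - 3*r²)
N(G, v) = -5 - v (N(G, v) = 3 + (-8 - v) = -5 - v)
N(C(K(-5)), d(5, -1))*(-3) = (-5 - 4*(-1))*(-3) = (-5 - 1*(-4))*(-3) = (-5 + 4)*(-3) = -1*(-3) = 3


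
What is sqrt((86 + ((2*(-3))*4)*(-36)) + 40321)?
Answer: sqrt(41271) ≈ 203.15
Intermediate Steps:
sqrt((86 + ((2*(-3))*4)*(-36)) + 40321) = sqrt((86 - 6*4*(-36)) + 40321) = sqrt((86 - 24*(-36)) + 40321) = sqrt((86 + 864) + 40321) = sqrt(950 + 40321) = sqrt(41271)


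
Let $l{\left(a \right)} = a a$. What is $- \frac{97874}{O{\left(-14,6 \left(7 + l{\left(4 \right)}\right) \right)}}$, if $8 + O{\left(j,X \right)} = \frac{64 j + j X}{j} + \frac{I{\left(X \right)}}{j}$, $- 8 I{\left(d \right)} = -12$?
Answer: $- \frac{2740472}{5429} \approx -504.78$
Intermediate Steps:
$I{\left(d \right)} = \frac{3}{2}$ ($I{\left(d \right)} = \left(- \frac{1}{8}\right) \left(-12\right) = \frac{3}{2}$)
$l{\left(a \right)} = a^{2}$
$O{\left(j,X \right)} = -8 + \frac{3}{2 j} + \frac{64 j + X j}{j}$ ($O{\left(j,X \right)} = -8 + \left(\frac{64 j + j X}{j} + \frac{3}{2 j}\right) = -8 + \left(\frac{64 j + X j}{j} + \frac{3}{2 j}\right) = -8 + \left(\frac{3}{2 j} + \frac{64 j + X j}{j}\right) = -8 + \frac{3}{2 j} + \frac{64 j + X j}{j}$)
$- \frac{97874}{O{\left(-14,6 \left(7 + l{\left(4 \right)}\right) \right)}} = - \frac{97874}{56 + 6 \left(7 + 4^{2}\right) + \frac{3}{2 \left(-14\right)}} = - \frac{97874}{56 + 6 \left(7 + 16\right) + \frac{3}{2} \left(- \frac{1}{14}\right)} = - \frac{97874}{56 + 6 \cdot 23 - \frac{3}{28}} = - \frac{97874}{56 + 138 - \frac{3}{28}} = - \frac{97874}{\frac{5429}{28}} = \left(-97874\right) \frac{28}{5429} = - \frac{2740472}{5429}$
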